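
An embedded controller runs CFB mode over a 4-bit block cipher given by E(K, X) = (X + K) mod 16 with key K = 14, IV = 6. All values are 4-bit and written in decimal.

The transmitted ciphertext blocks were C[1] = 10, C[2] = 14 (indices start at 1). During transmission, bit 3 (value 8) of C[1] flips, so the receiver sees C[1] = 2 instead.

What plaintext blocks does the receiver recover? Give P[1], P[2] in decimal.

P[1] = 6, P[2] = 14

CFB decryption: P_i = C_i ⊕ E(K, C_{i−1}), with C_{0} = IV.
Only C[1] changed, to 2. In CFB, a change in C_i flips the same bit in P_i and garbles P_{i+1}. Decrypting the received ciphertext:
P[1]: E(K, 6) = 4; 2 ⊕ 4 = 6.
P[2]: E(K, 2) = 0; 14 ⊕ 0 = 14.
Blocks that differ from the original plaintext: P[1], P[2].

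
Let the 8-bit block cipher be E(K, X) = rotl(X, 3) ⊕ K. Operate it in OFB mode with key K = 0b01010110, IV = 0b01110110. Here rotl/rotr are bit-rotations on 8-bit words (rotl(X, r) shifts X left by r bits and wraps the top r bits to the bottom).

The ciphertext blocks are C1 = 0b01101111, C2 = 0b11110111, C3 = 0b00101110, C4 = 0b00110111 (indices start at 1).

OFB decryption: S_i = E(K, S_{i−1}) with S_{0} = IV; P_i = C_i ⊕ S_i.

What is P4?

P1: S = E(K, 0b01110110) = 0b11100101; 0b01101111 ⊕ 0b11100101 = 0b10001010.
P2: S = E(K, 0b11100101) = 0b01111001; 0b11110111 ⊕ 0b01111001 = 0b10001110.
P3: S = E(K, 0b01111001) = 0b10011101; 0b00101110 ⊕ 0b10011101 = 0b10110011.
P4: S = E(K, 0b10011101) = 0b10111010; 0b00110111 ⊕ 0b10111010 = 0b10001101.

P4 = 0b10001101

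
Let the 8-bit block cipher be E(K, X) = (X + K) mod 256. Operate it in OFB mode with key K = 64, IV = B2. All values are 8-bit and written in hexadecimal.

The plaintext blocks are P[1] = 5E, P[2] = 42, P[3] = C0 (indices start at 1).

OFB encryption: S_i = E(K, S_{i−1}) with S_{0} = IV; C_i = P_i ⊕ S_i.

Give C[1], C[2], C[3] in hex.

C[1]: S = E(K, B2) = 16; 5E ⊕ 16 = 48.
C[2]: S = E(K, 16) = 7A; 42 ⊕ 7A = 38.
C[3]: S = E(K, 7A) = DE; C0 ⊕ DE = 1E.

C[1] = 48, C[2] = 38, C[3] = 1E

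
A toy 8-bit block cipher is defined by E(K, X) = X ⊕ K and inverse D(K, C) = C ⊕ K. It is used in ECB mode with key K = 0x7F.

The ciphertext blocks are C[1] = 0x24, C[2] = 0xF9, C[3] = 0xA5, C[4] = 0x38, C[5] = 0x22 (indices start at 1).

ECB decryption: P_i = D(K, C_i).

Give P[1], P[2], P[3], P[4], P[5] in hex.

P[1]: D(K, 0x24) = 0x5B.
P[2]: D(K, 0xF9) = 0x86.
P[3]: D(K, 0xA5) = 0xDA.
P[4]: D(K, 0x38) = 0x47.
P[5]: D(K, 0x22) = 0x5D.

P[1] = 0x5B, P[2] = 0x86, P[3] = 0xDA, P[4] = 0x47, P[5] = 0x5D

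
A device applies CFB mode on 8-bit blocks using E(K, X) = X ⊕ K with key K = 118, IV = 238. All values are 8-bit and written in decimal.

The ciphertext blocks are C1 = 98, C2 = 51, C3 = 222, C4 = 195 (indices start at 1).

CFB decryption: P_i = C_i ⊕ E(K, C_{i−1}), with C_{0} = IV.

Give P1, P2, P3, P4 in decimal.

P1: E(K, 238) = 152; 98 ⊕ 152 = 250.
P2: E(K, 98) = 20; 51 ⊕ 20 = 39.
P3: E(K, 51) = 69; 222 ⊕ 69 = 155.
P4: E(K, 222) = 168; 195 ⊕ 168 = 107.

P1 = 250, P2 = 39, P3 = 155, P4 = 107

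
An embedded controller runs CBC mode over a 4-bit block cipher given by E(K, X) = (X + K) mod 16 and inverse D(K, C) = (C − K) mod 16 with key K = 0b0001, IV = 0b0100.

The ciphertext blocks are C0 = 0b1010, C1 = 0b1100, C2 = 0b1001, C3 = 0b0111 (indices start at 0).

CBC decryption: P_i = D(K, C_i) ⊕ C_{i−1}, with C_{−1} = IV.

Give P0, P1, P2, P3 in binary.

P0 = 0b1101, P1 = 0b0001, P2 = 0b0100, P3 = 0b1111

P0: D(K, 0b1010) = 0b1001; 0b1001 ⊕ 0b0100 = 0b1101.
P1: D(K, 0b1100) = 0b1011; 0b1011 ⊕ 0b1010 = 0b0001.
P2: D(K, 0b1001) = 0b1000; 0b1000 ⊕ 0b1100 = 0b0100.
P3: D(K, 0b0111) = 0b0110; 0b0110 ⊕ 0b1001 = 0b1111.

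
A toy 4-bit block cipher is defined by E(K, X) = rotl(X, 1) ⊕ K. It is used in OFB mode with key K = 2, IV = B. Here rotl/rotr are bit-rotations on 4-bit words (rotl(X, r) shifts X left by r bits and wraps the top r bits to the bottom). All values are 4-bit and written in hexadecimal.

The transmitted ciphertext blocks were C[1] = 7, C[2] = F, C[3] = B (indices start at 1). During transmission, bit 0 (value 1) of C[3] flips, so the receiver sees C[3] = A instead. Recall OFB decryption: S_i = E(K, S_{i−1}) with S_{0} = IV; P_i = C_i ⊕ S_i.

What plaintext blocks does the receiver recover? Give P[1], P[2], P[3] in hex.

Only C[3] changed, to A. In OFB, a change in C_i flips the same bit in P_i only; the keystream is unaffected. Decrypting the received ciphertext:
P[1]: S = E(K, B) = 5; 7 ⊕ 5 = 2.
P[2]: S = E(K, 5) = 8; F ⊕ 8 = 7.
P[3]: S = E(K, 8) = 3; A ⊕ 3 = 9.
Blocks that differ from the original plaintext: P[3].

P[1] = 2, P[2] = 7, P[3] = 9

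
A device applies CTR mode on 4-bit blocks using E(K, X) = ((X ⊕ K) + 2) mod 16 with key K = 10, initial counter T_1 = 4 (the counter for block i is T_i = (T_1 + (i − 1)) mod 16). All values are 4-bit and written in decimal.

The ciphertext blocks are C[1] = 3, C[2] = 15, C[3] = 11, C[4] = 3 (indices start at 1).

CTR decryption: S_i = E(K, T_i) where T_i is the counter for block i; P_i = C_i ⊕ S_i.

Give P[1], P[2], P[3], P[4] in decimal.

P[1]: T = 4, S = E(K, T) = 0; 3 ⊕ 0 = 3.
P[2]: T = 5, S = E(K, T) = 1; 15 ⊕ 1 = 14.
P[3]: T = 6, S = E(K, T) = 14; 11 ⊕ 14 = 5.
P[4]: T = 7, S = E(K, T) = 15; 3 ⊕ 15 = 12.

P[1] = 3, P[2] = 14, P[3] = 5, P[4] = 12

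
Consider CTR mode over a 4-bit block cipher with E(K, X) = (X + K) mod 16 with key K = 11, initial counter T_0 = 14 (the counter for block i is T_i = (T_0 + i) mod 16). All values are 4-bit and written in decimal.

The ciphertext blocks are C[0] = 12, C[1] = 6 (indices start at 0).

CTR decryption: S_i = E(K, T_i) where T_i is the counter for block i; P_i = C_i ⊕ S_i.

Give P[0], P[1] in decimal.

P[0]: T = 14, S = E(K, T) = 9; 12 ⊕ 9 = 5.
P[1]: T = 15, S = E(K, T) = 10; 6 ⊕ 10 = 12.

P[0] = 5, P[1] = 12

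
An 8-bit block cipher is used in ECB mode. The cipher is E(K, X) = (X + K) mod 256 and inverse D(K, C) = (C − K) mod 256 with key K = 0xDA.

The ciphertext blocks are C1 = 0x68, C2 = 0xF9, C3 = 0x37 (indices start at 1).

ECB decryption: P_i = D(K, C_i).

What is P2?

P2: D(K, 0xF9) = 0x1F.

P2 = 0x1F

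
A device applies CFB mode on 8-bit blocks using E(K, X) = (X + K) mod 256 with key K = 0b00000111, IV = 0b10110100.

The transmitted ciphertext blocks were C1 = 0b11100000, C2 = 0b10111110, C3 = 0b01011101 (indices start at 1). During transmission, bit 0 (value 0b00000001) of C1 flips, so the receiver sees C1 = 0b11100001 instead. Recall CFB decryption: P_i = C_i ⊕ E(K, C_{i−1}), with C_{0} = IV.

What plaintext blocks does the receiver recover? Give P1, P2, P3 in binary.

Only C1 changed, to 0b11100001. In CFB, a change in C_i flips the same bit in P_i and garbles P_{i+1}. Decrypting the received ciphertext:
P1: E(K, 0b10110100) = 0b10111011; 0b11100001 ⊕ 0b10111011 = 0b01011010.
P2: E(K, 0b11100001) = 0b11101000; 0b10111110 ⊕ 0b11101000 = 0b01010110.
P3: E(K, 0b10111110) = 0b11000101; 0b01011101 ⊕ 0b11000101 = 0b10011000.
Blocks that differ from the original plaintext: P1, P2.

P1 = 0b01011010, P2 = 0b01010110, P3 = 0b10011000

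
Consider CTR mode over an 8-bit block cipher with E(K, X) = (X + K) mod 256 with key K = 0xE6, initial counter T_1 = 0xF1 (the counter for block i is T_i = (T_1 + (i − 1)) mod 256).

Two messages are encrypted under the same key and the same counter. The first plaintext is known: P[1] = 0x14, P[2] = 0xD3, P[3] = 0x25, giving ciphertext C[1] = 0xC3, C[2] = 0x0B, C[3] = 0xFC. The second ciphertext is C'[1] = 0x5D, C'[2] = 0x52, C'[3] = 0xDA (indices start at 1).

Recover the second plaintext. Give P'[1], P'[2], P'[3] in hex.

P'[1] = 0x8A, P'[2] = 0x8A, P'[3] = 0x03

In CTR with a reused counter, both messages share the same keystream S_i, so C_i ⊕ C'_i = P_i ⊕ P'_i and thus P'_i = P_i ⊕ C_i ⊕ C'_i.
P'[1]: 0x14 ⊕ 0xC3 ⊕ 0x5D = 0x8A.
P'[2]: 0xD3 ⊕ 0x0B ⊕ 0x52 = 0x8A.
P'[3]: 0x25 ⊕ 0xFC ⊕ 0xDA = 0x03.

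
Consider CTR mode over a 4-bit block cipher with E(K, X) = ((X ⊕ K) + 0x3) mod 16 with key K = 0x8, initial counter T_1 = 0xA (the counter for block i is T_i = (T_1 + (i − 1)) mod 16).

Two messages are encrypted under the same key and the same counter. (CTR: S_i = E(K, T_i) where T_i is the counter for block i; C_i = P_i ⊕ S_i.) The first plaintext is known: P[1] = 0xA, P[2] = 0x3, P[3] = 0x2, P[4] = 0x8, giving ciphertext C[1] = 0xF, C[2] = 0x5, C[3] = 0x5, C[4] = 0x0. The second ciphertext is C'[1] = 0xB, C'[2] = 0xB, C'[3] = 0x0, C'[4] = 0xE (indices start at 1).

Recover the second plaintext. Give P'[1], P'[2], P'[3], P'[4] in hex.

P'[1] = 0xE, P'[2] = 0xD, P'[3] = 0x7, P'[4] = 0x6

In CTR with a reused counter, both messages share the same keystream S_i, so C_i ⊕ C'_i = P_i ⊕ P'_i and thus P'_i = P_i ⊕ C_i ⊕ C'_i.
P'[1]: 0xA ⊕ 0xF ⊕ 0xB = 0xE.
P'[2]: 0x3 ⊕ 0x5 ⊕ 0xB = 0xD.
P'[3]: 0x2 ⊕ 0x5 ⊕ 0x0 = 0x7.
P'[4]: 0x8 ⊕ 0x0 ⊕ 0xE = 0x6.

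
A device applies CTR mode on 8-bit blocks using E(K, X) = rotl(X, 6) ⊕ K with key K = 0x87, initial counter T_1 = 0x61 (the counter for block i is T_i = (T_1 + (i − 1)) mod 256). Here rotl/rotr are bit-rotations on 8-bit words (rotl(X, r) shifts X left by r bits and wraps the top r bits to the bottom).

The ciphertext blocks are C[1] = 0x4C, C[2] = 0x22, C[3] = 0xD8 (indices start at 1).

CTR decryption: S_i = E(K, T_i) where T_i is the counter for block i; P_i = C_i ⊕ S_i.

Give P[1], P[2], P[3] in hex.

P[1] = 0x93, P[2] = 0x3D, P[3] = 0x87

P[1]: T = 0x61, S = E(K, T) = 0xDF; 0x4C ⊕ 0xDF = 0x93.
P[2]: T = 0x62, S = E(K, T) = 0x1F; 0x22 ⊕ 0x1F = 0x3D.
P[3]: T = 0x63, S = E(K, T) = 0x5F; 0xD8 ⊕ 0x5F = 0x87.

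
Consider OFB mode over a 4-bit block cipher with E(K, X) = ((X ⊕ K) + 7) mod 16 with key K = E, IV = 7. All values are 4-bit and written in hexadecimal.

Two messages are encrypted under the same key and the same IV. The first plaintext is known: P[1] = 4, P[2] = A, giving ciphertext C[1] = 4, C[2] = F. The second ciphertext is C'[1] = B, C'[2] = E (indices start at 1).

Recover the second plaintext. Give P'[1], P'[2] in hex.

In OFB with a reused IV, both messages share the same keystream S_i, so C_i ⊕ C'_i = P_i ⊕ P'_i and thus P'_i = P_i ⊕ C_i ⊕ C'_i.
P'[1]: 4 ⊕ 4 ⊕ B = B.
P'[2]: A ⊕ F ⊕ E = B.

P'[1] = B, P'[2] = B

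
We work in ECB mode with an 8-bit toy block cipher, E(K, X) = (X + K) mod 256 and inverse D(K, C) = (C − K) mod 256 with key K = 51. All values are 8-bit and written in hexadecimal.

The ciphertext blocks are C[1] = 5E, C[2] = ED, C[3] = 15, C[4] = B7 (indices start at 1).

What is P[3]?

P[3] = C4

ECB decryption: P_i = D(K, C_i).
P[3]: D(K, 15) = C4.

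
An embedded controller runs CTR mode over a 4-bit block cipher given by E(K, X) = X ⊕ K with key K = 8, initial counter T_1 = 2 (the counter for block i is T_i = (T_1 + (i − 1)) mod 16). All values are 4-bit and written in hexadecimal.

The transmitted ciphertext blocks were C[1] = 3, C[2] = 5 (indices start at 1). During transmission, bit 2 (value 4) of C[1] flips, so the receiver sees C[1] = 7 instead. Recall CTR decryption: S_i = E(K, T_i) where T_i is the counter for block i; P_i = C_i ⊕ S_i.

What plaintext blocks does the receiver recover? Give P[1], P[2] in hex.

P[1] = D, P[2] = E

Only C[1] changed, to 7. In CTR, a change in C_i flips the same bit in P_i only; the keystream is unaffected. Decrypting the received ciphertext:
P[1]: T = 2, S = E(K, T) = A; 7 ⊕ A = D.
P[2]: T = 3, S = E(K, T) = B; 5 ⊕ B = E.
Blocks that differ from the original plaintext: P[1].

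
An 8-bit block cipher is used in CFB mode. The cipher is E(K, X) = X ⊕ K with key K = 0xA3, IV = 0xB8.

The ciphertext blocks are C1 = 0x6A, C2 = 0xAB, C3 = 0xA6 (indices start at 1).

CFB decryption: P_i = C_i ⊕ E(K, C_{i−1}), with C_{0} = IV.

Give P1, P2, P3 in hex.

P1: E(K, 0xB8) = 0x1B; 0x6A ⊕ 0x1B = 0x71.
P2: E(K, 0x6A) = 0xC9; 0xAB ⊕ 0xC9 = 0x62.
P3: E(K, 0xAB) = 0x08; 0xA6 ⊕ 0x08 = 0xAE.

P1 = 0x71, P2 = 0x62, P3 = 0xAE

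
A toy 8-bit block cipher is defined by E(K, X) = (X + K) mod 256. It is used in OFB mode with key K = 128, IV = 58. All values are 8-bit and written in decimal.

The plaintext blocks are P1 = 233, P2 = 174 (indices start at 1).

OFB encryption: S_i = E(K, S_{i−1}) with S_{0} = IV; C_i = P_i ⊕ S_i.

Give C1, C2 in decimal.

C1 = 83, C2 = 148

C1: S = E(K, 58) = 186; 233 ⊕ 186 = 83.
C2: S = E(K, 186) = 58; 174 ⊕ 58 = 148.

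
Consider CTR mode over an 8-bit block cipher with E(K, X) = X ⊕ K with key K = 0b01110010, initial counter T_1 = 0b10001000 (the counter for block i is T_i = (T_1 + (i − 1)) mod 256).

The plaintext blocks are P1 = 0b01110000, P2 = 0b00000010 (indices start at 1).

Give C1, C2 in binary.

C1 = 0b10001010, C2 = 0b11111001

CTR encryption: S_i = E(K, T_i) where T_i is the counter for block i; C_i = P_i ⊕ S_i.
C1: T = 0b10001000, S = E(K, T) = 0b11111010; 0b01110000 ⊕ 0b11111010 = 0b10001010.
C2: T = 0b10001001, S = E(K, T) = 0b11111011; 0b00000010 ⊕ 0b11111011 = 0b11111001.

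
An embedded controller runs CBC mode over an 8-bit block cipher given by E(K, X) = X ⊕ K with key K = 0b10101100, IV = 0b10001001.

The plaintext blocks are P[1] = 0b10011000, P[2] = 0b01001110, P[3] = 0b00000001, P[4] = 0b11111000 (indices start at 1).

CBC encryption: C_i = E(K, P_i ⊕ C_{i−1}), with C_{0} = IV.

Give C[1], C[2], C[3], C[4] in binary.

C[1]: P[1] ⊕ 0b10001001 = 0b00010001; E(K, 0b00010001) = 0b10111101.
C[2]: P[2] ⊕ 0b10111101 = 0b11110011; E(K, 0b11110011) = 0b01011111.
C[3]: P[3] ⊕ 0b01011111 = 0b01011110; E(K, 0b01011110) = 0b11110010.
C[4]: P[4] ⊕ 0b11110010 = 0b00001010; E(K, 0b00001010) = 0b10100110.

C[1] = 0b10111101, C[2] = 0b01011111, C[3] = 0b11110010, C[4] = 0b10100110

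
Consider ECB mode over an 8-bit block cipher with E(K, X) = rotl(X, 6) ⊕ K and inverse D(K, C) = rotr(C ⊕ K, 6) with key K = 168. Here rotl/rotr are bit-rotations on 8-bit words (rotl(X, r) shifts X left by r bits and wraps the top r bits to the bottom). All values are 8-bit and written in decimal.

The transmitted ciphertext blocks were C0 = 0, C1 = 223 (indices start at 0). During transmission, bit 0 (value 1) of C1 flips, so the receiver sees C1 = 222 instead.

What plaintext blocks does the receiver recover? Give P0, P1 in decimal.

ECB decryption: P_i = D(K, C_i).
Only C1 changed, to 222. In ECB, a change in C_i affects only P_i. Decrypting the received ciphertext:
P0: D(K, 0) = 162.
P1: D(K, 222) = 217.
Blocks that differ from the original plaintext: P1.

P0 = 162, P1 = 217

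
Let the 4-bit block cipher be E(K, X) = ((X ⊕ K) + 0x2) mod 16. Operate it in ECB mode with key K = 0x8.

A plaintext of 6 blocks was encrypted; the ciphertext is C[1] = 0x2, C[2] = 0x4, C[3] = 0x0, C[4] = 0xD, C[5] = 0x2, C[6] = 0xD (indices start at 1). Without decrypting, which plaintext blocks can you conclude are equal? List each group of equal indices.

ECB encrypts each block independently with the same key, so equal ciphertext blocks imply equal plaintext blocks.
C[1] = C[5] = 0x2, so P[1] = P[5].
C[4] = C[6] = 0xD, so P[4] = P[6].

P[1] = P[5]; P[4] = P[6]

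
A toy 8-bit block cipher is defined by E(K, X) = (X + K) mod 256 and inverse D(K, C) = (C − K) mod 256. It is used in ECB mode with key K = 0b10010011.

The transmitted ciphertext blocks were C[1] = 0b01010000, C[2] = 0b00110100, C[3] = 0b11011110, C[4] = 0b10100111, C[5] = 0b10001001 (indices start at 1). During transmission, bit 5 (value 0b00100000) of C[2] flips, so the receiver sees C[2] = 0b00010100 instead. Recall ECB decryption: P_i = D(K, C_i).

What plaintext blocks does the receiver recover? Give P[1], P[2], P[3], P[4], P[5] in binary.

P[1] = 0b10111101, P[2] = 0b10000001, P[3] = 0b01001011, P[4] = 0b00010100, P[5] = 0b11110110

Only C[2] changed, to 0b00010100. In ECB, a change in C_i affects only P_i. Decrypting the received ciphertext:
P[1]: D(K, 0b01010000) = 0b10111101.
P[2]: D(K, 0b00010100) = 0b10000001.
P[3]: D(K, 0b11011110) = 0b01001011.
P[4]: D(K, 0b10100111) = 0b00010100.
P[5]: D(K, 0b10001001) = 0b11110110.
Blocks that differ from the original plaintext: P[2].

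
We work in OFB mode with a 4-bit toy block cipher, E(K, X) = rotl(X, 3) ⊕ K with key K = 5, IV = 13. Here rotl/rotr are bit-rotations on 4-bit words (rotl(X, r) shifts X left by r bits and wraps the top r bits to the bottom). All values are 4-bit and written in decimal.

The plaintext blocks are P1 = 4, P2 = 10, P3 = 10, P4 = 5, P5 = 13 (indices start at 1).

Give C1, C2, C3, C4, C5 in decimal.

C1 = 15, C2 = 2, C3 = 11, C4 = 8, C5 = 6

OFB encryption: S_i = E(K, S_{i−1}) with S_{0} = IV; C_i = P_i ⊕ S_i.
C1: S = E(K, 13) = 11; 4 ⊕ 11 = 15.
C2: S = E(K, 11) = 8; 10 ⊕ 8 = 2.
C3: S = E(K, 8) = 1; 10 ⊕ 1 = 11.
C4: S = E(K, 1) = 13; 5 ⊕ 13 = 8.
C5: S = E(K, 13) = 11; 13 ⊕ 11 = 6.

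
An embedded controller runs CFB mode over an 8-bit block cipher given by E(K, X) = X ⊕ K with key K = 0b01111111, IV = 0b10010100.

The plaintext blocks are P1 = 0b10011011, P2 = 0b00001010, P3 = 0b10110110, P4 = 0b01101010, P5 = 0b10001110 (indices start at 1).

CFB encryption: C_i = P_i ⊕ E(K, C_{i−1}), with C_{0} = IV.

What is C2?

C1: E(K, 0b10010100) = 0b11101011; 0b10011011 ⊕ 0b11101011 = 0b01110000.
C2: E(K, 0b01110000) = 0b00001111; 0b00001010 ⊕ 0b00001111 = 0b00000101.

C2 = 0b00000101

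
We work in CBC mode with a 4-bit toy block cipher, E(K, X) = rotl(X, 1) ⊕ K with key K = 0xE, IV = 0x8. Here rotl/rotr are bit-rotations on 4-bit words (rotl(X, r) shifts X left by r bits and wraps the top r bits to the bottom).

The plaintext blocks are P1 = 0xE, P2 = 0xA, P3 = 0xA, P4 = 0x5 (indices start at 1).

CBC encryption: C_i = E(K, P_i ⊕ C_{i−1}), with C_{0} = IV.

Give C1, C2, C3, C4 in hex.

C1: P1 ⊕ 0x8 = 0x6; E(K, 0x6) = 0x2.
C2: P2 ⊕ 0x2 = 0x8; E(K, 0x8) = 0xF.
C3: P3 ⊕ 0xF = 0x5; E(K, 0x5) = 0x4.
C4: P4 ⊕ 0x4 = 0x1; E(K, 0x1) = 0xC.

C1 = 0x2, C2 = 0xF, C3 = 0x4, C4 = 0xC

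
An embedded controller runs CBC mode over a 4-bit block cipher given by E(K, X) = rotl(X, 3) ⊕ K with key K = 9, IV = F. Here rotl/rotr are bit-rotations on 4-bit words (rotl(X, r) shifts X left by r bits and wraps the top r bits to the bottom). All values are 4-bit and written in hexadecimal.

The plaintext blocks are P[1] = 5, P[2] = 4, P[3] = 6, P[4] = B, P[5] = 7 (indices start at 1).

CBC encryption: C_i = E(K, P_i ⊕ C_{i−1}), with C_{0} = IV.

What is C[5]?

C[1]: P[1] ⊕ F = A; E(K, A) = C.
C[2]: P[2] ⊕ C = 8; E(K, 8) = D.
C[3]: P[3] ⊕ D = B; E(K, B) = 4.
C[4]: P[4] ⊕ 4 = F; E(K, F) = 6.
C[5]: P[5] ⊕ 6 = 1; E(K, 1) = 1.

C[5] = 1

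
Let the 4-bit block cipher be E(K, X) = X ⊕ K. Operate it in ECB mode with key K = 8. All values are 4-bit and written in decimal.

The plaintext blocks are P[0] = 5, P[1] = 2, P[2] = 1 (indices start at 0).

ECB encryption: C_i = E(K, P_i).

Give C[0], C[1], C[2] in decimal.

C[0]: E(K, 5) = 13.
C[1]: E(K, 2) = 10.
C[2]: E(K, 1) = 9.

C[0] = 13, C[1] = 10, C[2] = 9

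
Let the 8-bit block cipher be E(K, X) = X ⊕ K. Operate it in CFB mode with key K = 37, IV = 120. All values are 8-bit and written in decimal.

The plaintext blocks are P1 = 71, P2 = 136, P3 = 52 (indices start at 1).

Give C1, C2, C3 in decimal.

C1 = 26, C2 = 183, C3 = 166

CFB encryption: C_i = P_i ⊕ E(K, C_{i−1}), with C_{0} = IV.
C1: E(K, 120) = 93; 71 ⊕ 93 = 26.
C2: E(K, 26) = 63; 136 ⊕ 63 = 183.
C3: E(K, 183) = 146; 52 ⊕ 146 = 166.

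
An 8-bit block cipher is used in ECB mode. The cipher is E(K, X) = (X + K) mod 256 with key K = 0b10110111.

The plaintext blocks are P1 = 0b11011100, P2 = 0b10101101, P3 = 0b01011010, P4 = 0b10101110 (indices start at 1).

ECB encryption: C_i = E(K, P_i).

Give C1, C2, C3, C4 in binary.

C1 = 0b10010011, C2 = 0b01100100, C3 = 0b00010001, C4 = 0b01100101

C1: E(K, 0b11011100) = 0b10010011.
C2: E(K, 0b10101101) = 0b01100100.
C3: E(K, 0b01011010) = 0b00010001.
C4: E(K, 0b10101110) = 0b01100101.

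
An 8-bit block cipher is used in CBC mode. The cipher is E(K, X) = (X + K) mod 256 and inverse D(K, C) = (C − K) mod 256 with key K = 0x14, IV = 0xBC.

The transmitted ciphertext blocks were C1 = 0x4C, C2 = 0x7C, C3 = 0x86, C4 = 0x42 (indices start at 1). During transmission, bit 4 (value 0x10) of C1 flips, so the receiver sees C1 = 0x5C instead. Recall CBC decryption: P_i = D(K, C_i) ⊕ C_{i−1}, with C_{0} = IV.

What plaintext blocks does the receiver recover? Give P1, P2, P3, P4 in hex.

P1 = 0xF4, P2 = 0x34, P3 = 0x0E, P4 = 0xA8

Only C1 changed, to 0x5C. In CBC, a change in C_i garbles P_i and flips the same bit in P_{i+1}. Decrypting the received ciphertext:
P1: D(K, 0x5C) = 0x48; 0x48 ⊕ 0xBC = 0xF4.
P2: D(K, 0x7C) = 0x68; 0x68 ⊕ 0x5C = 0x34.
P3: D(K, 0x86) = 0x72; 0x72 ⊕ 0x7C = 0x0E.
P4: D(K, 0x42) = 0x2E; 0x2E ⊕ 0x86 = 0xA8.
Blocks that differ from the original plaintext: P1, P2.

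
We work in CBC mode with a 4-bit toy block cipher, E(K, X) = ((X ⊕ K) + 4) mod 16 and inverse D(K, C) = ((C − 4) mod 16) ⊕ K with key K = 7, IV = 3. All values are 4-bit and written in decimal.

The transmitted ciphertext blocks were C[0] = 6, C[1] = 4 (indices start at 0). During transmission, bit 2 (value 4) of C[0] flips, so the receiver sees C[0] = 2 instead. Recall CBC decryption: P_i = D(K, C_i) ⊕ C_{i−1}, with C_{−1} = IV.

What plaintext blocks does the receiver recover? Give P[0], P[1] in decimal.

Only C[0] changed, to 2. In CBC, a change in C_i garbles P_i and flips the same bit in P_{i+1}. Decrypting the received ciphertext:
P[0]: D(K, 2) = 9; 9 ⊕ 3 = 10.
P[1]: D(K, 4) = 7; 7 ⊕ 2 = 5.
Blocks that differ from the original plaintext: P[0], P[1].

P[0] = 10, P[1] = 5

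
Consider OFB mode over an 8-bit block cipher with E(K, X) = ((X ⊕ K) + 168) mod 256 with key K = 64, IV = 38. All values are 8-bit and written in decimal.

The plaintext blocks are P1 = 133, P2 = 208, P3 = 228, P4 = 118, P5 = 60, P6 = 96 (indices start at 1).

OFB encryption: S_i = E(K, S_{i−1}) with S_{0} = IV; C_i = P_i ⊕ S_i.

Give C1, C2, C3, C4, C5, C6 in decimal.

C1 = 139, C2 = 38, C3 = 186, C4 = 176, C5 = 18, C6 = 118

C1: S = E(K, 38) = 14; 133 ⊕ 14 = 139.
C2: S = E(K, 14) = 246; 208 ⊕ 246 = 38.
C3: S = E(K, 246) = 94; 228 ⊕ 94 = 186.
C4: S = E(K, 94) = 198; 118 ⊕ 198 = 176.
C5: S = E(K, 198) = 46; 60 ⊕ 46 = 18.
C6: S = E(K, 46) = 22; 96 ⊕ 22 = 118.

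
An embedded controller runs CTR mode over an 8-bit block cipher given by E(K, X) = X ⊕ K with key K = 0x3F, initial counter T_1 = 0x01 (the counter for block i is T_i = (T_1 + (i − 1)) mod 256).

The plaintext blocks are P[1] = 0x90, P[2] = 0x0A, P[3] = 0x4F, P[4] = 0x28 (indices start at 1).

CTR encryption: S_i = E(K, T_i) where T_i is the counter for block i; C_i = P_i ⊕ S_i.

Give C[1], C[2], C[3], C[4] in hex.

C[1] = 0xAE, C[2] = 0x37, C[3] = 0x73, C[4] = 0x13

C[1]: T = 0x01, S = E(K, T) = 0x3E; 0x90 ⊕ 0x3E = 0xAE.
C[2]: T = 0x02, S = E(K, T) = 0x3D; 0x0A ⊕ 0x3D = 0x37.
C[3]: T = 0x03, S = E(K, T) = 0x3C; 0x4F ⊕ 0x3C = 0x73.
C[4]: T = 0x04, S = E(K, T) = 0x3B; 0x28 ⊕ 0x3B = 0x13.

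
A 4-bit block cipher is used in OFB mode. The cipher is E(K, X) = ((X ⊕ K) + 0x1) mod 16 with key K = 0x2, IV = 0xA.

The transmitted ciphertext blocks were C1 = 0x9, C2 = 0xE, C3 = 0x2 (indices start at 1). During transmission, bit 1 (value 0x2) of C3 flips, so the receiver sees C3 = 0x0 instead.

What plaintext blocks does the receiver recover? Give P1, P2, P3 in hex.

OFB decryption: S_i = E(K, S_{i−1}) with S_{0} = IV; P_i = C_i ⊕ S_i.
Only C3 changed, to 0x0. In OFB, a change in C_i flips the same bit in P_i only; the keystream is unaffected. Decrypting the received ciphertext:
P1: S = E(K, 0xA) = 0x9; 0x9 ⊕ 0x9 = 0x0.
P2: S = E(K, 0x9) = 0xC; 0xE ⊕ 0xC = 0x2.
P3: S = E(K, 0xC) = 0xF; 0x0 ⊕ 0xF = 0xF.
Blocks that differ from the original plaintext: P3.

P1 = 0x0, P2 = 0x2, P3 = 0xF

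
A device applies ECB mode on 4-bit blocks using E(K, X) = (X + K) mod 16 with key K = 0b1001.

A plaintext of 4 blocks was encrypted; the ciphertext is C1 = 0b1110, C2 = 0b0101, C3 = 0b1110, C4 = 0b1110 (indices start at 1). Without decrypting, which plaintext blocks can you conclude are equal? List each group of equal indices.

P1 = P3 = P4

ECB encrypts each block independently with the same key, so equal ciphertext blocks imply equal plaintext blocks.
C1 = C3 = C4 = 0b1110, so P1 = P3 = P4.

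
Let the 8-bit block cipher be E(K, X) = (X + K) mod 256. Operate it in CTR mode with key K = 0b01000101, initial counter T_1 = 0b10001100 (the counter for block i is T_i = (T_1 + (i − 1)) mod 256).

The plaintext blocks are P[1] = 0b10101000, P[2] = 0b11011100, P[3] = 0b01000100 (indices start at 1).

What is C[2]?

CTR encryption: S_i = E(K, T_i) where T_i is the counter for block i; C_i = P_i ⊕ S_i.
C[1]: T = 0b10001100, S = E(K, T) = 0b11010001; 0b10101000 ⊕ 0b11010001 = 0b01111001.
C[2]: T = 0b10001101, S = E(K, T) = 0b11010010; 0b11011100 ⊕ 0b11010010 = 0b00001110.

C[2] = 0b00001110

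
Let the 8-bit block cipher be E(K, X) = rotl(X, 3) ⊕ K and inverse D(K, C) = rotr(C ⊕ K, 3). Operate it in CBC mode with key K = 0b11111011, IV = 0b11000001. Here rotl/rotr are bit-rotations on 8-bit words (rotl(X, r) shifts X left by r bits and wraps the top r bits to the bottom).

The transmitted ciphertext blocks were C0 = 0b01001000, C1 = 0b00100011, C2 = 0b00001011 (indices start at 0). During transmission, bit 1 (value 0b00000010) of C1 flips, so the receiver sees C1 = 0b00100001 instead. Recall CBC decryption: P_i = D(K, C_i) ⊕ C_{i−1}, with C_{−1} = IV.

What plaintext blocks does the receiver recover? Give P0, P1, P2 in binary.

Only C1 changed, to 0b00100001. In CBC, a change in C_i garbles P_i and flips the same bit in P_{i+1}. Decrypting the received ciphertext:
P0: D(K, 0b01001000) = 0b01110110; 0b01110110 ⊕ 0b11000001 = 0b10110111.
P1: D(K, 0b00100001) = 0b01011011; 0b01011011 ⊕ 0b01001000 = 0b00010011.
P2: D(K, 0b00001011) = 0b00011110; 0b00011110 ⊕ 0b00100001 = 0b00111111.
Blocks that differ from the original plaintext: P1, P2.

P0 = 0b10110111, P1 = 0b00010011, P2 = 0b00111111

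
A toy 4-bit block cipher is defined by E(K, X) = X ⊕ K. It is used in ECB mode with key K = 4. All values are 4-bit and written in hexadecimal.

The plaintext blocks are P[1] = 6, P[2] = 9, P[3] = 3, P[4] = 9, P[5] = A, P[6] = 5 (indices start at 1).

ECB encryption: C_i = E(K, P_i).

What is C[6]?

C[6] = 1

C[6]: E(K, 5) = 1.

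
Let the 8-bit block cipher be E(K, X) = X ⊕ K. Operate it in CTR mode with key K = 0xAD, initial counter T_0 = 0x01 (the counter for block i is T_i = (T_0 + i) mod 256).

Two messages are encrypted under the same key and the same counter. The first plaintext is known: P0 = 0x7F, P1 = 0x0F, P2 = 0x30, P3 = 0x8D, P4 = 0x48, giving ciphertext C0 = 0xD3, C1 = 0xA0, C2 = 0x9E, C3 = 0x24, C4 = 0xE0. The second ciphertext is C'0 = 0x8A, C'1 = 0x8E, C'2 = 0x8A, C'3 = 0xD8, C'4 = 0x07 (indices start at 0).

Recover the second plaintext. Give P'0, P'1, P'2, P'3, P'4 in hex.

P'0 = 0x26, P'1 = 0x21, P'2 = 0x24, P'3 = 0x71, P'4 = 0xAF

In CTR with a reused counter, both messages share the same keystream S_i, so C_i ⊕ C'_i = P_i ⊕ P'_i and thus P'_i = P_i ⊕ C_i ⊕ C'_i.
P'0: 0x7F ⊕ 0xD3 ⊕ 0x8A = 0x26.
P'1: 0x0F ⊕ 0xA0 ⊕ 0x8E = 0x21.
P'2: 0x30 ⊕ 0x9E ⊕ 0x8A = 0x24.
P'3: 0x8D ⊕ 0x24 ⊕ 0xD8 = 0x71.
P'4: 0x48 ⊕ 0xE0 ⊕ 0x07 = 0xAF.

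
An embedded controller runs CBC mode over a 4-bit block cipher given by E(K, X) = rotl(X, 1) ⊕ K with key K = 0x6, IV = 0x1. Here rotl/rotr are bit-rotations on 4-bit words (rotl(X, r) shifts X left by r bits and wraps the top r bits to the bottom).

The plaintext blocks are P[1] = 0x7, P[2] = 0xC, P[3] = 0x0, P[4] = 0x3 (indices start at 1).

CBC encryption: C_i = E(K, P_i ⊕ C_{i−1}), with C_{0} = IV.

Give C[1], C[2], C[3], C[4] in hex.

C[1] = 0xA, C[2] = 0xA, C[3] = 0x3, C[4] = 0x6

C[1]: P[1] ⊕ 0x1 = 0x6; E(K, 0x6) = 0xA.
C[2]: P[2] ⊕ 0xA = 0x6; E(K, 0x6) = 0xA.
C[3]: P[3] ⊕ 0xA = 0xA; E(K, 0xA) = 0x3.
C[4]: P[4] ⊕ 0x3 = 0x0; E(K, 0x0) = 0x6.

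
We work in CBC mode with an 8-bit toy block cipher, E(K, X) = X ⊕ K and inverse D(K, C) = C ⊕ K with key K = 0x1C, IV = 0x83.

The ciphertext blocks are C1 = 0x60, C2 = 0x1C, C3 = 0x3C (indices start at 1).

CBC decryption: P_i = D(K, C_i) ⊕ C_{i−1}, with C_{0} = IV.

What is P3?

P3: D(K, 0x3C) = 0x20; 0x20 ⊕ 0x1C = 0x3C.

P3 = 0x3C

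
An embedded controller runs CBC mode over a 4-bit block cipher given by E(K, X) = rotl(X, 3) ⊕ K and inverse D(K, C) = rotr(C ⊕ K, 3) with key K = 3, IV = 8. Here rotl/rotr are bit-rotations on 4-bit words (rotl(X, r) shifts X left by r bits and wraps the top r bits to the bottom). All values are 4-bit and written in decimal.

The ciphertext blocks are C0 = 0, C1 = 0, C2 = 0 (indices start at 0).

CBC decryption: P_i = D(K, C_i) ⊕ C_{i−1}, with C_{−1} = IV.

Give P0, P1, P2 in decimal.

P0 = 14, P1 = 6, P2 = 6

P0: D(K, 0) = 6; 6 ⊕ 8 = 14.
P1: D(K, 0) = 6; 6 ⊕ 0 = 6.
P2: D(K, 0) = 6; 6 ⊕ 0 = 6.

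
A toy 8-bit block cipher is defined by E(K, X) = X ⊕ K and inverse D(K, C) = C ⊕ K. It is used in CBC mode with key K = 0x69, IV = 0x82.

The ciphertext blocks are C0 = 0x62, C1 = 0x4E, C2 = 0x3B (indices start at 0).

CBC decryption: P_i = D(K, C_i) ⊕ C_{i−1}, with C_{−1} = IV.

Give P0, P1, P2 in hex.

P0: D(K, 0x62) = 0x0B; 0x0B ⊕ 0x82 = 0x89.
P1: D(K, 0x4E) = 0x27; 0x27 ⊕ 0x62 = 0x45.
P2: D(K, 0x3B) = 0x52; 0x52 ⊕ 0x4E = 0x1C.

P0 = 0x89, P1 = 0x45, P2 = 0x1C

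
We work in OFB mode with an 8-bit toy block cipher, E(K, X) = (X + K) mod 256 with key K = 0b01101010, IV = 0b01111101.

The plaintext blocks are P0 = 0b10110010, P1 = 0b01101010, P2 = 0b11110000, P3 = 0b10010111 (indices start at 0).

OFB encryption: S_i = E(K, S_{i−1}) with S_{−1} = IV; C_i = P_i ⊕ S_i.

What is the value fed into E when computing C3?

0b10111011

C0: S = E(K, 0b01111101) = 0b11100111; 0b10110010 ⊕ 0b11100111 = 0b01010101.
C1: S = E(K, 0b11100111) = 0b01010001; 0b01101010 ⊕ 0b01010001 = 0b00111011.
C2: S = E(K, 0b01010001) = 0b10111011; 0b11110000 ⊕ 0b10111011 = 0b01001011.
C3: S = E(K, 0b10111011) = 0b00100101; 0b10010111 ⊕ 0b00100101 = 0b10110010.
So the input to E for block 3 is 0b10111011.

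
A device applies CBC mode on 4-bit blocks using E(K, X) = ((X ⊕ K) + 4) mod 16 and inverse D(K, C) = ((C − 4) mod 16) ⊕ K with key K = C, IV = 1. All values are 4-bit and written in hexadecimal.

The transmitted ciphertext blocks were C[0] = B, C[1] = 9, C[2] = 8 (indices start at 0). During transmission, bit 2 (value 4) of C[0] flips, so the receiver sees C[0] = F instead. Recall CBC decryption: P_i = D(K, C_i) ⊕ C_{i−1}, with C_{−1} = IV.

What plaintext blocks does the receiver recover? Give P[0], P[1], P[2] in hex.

Only C[0] changed, to F. In CBC, a change in C_i garbles P_i and flips the same bit in P_{i+1}. Decrypting the received ciphertext:
P[0]: D(K, F) = 7; 7 ⊕ 1 = 6.
P[1]: D(K, 9) = 9; 9 ⊕ F = 6.
P[2]: D(K, 8) = 8; 8 ⊕ 9 = 1.
Blocks that differ from the original plaintext: P[0], P[1].

P[0] = 6, P[1] = 6, P[2] = 1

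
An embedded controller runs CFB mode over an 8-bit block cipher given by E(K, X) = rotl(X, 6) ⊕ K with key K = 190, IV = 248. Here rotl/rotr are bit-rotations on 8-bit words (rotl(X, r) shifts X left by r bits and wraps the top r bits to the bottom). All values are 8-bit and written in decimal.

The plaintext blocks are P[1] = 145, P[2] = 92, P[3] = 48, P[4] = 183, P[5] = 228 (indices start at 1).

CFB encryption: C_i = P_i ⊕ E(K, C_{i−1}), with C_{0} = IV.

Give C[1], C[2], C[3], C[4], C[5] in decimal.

C[1] = 17, C[2] = 166, C[3] = 39, C[4] = 192, C[5] = 106

C[1]: E(K, 248) = 128; 145 ⊕ 128 = 17.
C[2]: E(K, 17) = 250; 92 ⊕ 250 = 166.
C[3]: E(K, 166) = 23; 48 ⊕ 23 = 39.
C[4]: E(K, 39) = 119; 183 ⊕ 119 = 192.
C[5]: E(K, 192) = 142; 228 ⊕ 142 = 106.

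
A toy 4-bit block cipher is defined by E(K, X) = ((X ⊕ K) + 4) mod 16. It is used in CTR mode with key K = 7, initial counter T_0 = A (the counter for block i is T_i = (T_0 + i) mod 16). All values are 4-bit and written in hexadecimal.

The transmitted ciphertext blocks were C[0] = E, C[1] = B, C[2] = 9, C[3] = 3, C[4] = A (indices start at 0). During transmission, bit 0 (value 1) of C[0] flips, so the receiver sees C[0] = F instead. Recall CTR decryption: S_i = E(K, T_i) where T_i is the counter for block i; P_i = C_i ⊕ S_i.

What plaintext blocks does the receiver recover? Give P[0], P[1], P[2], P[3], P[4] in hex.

P[0] = E, P[1] = B, P[2] = 6, P[3] = D, P[4] = 7

Only C[0] changed, to F. In CTR, a change in C_i flips the same bit in P_i only; the keystream is unaffected. Decrypting the received ciphertext:
P[0]: T = A, S = E(K, T) = 1; F ⊕ 1 = E.
P[1]: T = B, S = E(K, T) = 0; B ⊕ 0 = B.
P[2]: T = C, S = E(K, T) = F; 9 ⊕ F = 6.
P[3]: T = D, S = E(K, T) = E; 3 ⊕ E = D.
P[4]: T = E, S = E(K, T) = D; A ⊕ D = 7.
Blocks that differ from the original plaintext: P[0].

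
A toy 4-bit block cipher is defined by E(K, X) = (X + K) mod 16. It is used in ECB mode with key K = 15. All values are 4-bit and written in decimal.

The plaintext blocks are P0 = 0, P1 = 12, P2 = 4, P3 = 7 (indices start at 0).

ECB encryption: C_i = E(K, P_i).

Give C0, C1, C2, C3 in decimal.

C0: E(K, 0) = 15.
C1: E(K, 12) = 11.
C2: E(K, 4) = 3.
C3: E(K, 7) = 6.

C0 = 15, C1 = 11, C2 = 3, C3 = 6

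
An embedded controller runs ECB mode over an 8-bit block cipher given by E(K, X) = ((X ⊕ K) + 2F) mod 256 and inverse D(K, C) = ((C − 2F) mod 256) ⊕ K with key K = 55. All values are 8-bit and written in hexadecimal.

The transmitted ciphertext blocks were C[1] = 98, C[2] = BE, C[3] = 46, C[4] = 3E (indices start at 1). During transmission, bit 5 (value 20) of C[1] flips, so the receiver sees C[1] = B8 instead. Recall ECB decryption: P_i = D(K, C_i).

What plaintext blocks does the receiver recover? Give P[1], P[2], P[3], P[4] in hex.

Only C[1] changed, to B8. In ECB, a change in C_i affects only P_i. Decrypting the received ciphertext:
P[1]: D(K, B8) = DC.
P[2]: D(K, BE) = DA.
P[3]: D(K, 46) = 42.
P[4]: D(K, 3E) = 5A.
Blocks that differ from the original plaintext: P[1].

P[1] = DC, P[2] = DA, P[3] = 42, P[4] = 5A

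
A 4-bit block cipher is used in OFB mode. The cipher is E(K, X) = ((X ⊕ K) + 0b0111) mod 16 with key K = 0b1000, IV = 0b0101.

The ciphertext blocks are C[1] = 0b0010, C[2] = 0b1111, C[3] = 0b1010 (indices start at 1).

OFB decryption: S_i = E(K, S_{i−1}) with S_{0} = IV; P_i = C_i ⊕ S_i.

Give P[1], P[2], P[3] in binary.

P[1] = 0b0110, P[2] = 0b1100, P[3] = 0b1000

P[1]: S = E(K, 0b0101) = 0b0100; 0b0010 ⊕ 0b0100 = 0b0110.
P[2]: S = E(K, 0b0100) = 0b0011; 0b1111 ⊕ 0b0011 = 0b1100.
P[3]: S = E(K, 0b0011) = 0b0010; 0b1010 ⊕ 0b0010 = 0b1000.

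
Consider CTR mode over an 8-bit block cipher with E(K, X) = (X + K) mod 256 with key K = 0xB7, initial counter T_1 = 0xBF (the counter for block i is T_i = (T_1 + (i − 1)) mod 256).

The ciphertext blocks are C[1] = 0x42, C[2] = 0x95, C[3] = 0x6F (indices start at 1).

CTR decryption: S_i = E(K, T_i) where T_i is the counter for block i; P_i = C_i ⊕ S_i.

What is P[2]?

P[2]: T = 0xC0, S = E(K, T) = 0x77; 0x95 ⊕ 0x77 = 0xE2.

P[2] = 0xE2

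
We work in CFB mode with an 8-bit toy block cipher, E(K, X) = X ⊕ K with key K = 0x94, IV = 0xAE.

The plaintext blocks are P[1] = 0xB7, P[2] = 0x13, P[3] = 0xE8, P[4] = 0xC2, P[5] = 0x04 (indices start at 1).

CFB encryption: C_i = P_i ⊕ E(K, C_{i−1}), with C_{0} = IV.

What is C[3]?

C[1]: E(K, 0xAE) = 0x3A; 0xB7 ⊕ 0x3A = 0x8D.
C[2]: E(K, 0x8D) = 0x19; 0x13 ⊕ 0x19 = 0x0A.
C[3]: E(K, 0x0A) = 0x9E; 0xE8 ⊕ 0x9E = 0x76.

C[3] = 0x76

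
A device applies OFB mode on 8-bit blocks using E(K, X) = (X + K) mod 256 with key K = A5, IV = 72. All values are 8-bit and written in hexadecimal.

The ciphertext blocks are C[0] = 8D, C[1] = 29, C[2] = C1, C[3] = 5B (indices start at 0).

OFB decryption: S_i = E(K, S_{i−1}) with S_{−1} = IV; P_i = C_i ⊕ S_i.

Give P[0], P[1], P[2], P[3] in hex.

P[0]: S = E(K, 72) = 17; 8D ⊕ 17 = 9A.
P[1]: S = E(K, 17) = BC; 29 ⊕ BC = 95.
P[2]: S = E(K, BC) = 61; C1 ⊕ 61 = A0.
P[3]: S = E(K, 61) = 06; 5B ⊕ 06 = 5D.

P[0] = 9A, P[1] = 95, P[2] = A0, P[3] = 5D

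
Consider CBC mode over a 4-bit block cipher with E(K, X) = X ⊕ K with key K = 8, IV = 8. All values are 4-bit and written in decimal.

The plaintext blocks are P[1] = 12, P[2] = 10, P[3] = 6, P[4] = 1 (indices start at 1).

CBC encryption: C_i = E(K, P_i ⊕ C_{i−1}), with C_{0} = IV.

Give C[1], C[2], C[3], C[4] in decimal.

C[1] = 12, C[2] = 14, C[3] = 0, C[4] = 9

C[1]: P[1] ⊕ 8 = 4; E(K, 4) = 12.
C[2]: P[2] ⊕ 12 = 6; E(K, 6) = 14.
C[3]: P[3] ⊕ 14 = 8; E(K, 8) = 0.
C[4]: P[4] ⊕ 0 = 1; E(K, 1) = 9.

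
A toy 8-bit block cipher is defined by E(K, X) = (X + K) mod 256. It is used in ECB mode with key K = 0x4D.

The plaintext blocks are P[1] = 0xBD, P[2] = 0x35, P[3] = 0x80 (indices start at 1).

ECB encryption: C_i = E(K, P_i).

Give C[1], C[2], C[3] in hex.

C[1]: E(K, 0xBD) = 0x0A.
C[2]: E(K, 0x35) = 0x82.
C[3]: E(K, 0x80) = 0xCD.

C[1] = 0x0A, C[2] = 0x82, C[3] = 0xCD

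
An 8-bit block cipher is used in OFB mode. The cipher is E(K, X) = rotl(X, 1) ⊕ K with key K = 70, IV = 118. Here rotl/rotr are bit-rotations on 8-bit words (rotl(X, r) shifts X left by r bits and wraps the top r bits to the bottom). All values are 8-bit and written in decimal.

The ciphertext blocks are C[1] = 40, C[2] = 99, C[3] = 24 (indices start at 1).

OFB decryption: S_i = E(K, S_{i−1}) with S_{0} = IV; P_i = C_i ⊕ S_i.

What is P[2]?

P[2] = 112

P[1]: S = E(K, 118) = 170; 40 ⊕ 170 = 130.
P[2]: S = E(K, 170) = 19; 99 ⊕ 19 = 112.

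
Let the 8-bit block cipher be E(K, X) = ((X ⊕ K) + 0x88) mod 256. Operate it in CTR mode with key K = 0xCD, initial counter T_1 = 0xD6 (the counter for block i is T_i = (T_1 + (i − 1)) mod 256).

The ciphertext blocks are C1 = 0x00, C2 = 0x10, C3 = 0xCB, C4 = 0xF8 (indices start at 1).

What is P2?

CTR decryption: S_i = E(K, T_i) where T_i is the counter for block i; P_i = C_i ⊕ S_i.
P2: T = 0xD7, S = E(K, T) = 0xA2; 0x10 ⊕ 0xA2 = 0xB2.

P2 = 0xB2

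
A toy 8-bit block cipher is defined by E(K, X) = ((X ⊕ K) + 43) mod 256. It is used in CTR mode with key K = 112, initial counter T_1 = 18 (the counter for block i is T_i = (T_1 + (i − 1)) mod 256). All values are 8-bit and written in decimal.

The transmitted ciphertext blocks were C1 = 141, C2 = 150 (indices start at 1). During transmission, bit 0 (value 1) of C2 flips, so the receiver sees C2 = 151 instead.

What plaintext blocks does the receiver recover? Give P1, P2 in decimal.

P1 = 0, P2 = 25

CTR decryption: S_i = E(K, T_i) where T_i is the counter for block i; P_i = C_i ⊕ S_i.
Only C2 changed, to 151. In CTR, a change in C_i flips the same bit in P_i only; the keystream is unaffected. Decrypting the received ciphertext:
P1: T = 18, S = E(K, T) = 141; 141 ⊕ 141 = 0.
P2: T = 19, S = E(K, T) = 142; 151 ⊕ 142 = 25.
Blocks that differ from the original plaintext: P2.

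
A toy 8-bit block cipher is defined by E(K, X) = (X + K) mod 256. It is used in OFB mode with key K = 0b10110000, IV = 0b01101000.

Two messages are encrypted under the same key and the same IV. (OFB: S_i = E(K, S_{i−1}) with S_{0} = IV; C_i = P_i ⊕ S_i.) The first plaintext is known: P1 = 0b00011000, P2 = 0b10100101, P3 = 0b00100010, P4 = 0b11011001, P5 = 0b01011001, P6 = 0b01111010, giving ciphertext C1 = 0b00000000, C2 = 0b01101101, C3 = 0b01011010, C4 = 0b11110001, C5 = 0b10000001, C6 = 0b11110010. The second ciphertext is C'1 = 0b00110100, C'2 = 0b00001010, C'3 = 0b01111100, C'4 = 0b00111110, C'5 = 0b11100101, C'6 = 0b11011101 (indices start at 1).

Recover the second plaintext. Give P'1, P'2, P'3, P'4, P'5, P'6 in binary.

P'1 = 0b00101100, P'2 = 0b11000010, P'3 = 0b00000100, P'4 = 0b00010110, P'5 = 0b00111101, P'6 = 0b01010101

In OFB with a reused IV, both messages share the same keystream S_i, so C_i ⊕ C'_i = P_i ⊕ P'_i and thus P'_i = P_i ⊕ C_i ⊕ C'_i.
P'1: 0b00011000 ⊕ 0b00000000 ⊕ 0b00110100 = 0b00101100.
P'2: 0b10100101 ⊕ 0b01101101 ⊕ 0b00001010 = 0b11000010.
P'3: 0b00100010 ⊕ 0b01011010 ⊕ 0b01111100 = 0b00000100.
P'4: 0b11011001 ⊕ 0b11110001 ⊕ 0b00111110 = 0b00010110.
P'5: 0b01011001 ⊕ 0b10000001 ⊕ 0b11100101 = 0b00111101.
P'6: 0b01111010 ⊕ 0b11110010 ⊕ 0b11011101 = 0b01010101.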